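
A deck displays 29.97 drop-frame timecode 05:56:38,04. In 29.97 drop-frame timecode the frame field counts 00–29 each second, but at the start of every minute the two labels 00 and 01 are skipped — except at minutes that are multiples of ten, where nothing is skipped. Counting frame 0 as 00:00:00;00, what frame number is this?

641302

Complete 10-minute blocks: 35, each 17982 frames → 629370.
Remaining 6 whole minutes in the current block: 1800 + 5 × 1798 = 10790 frames.
Within the current minute: 38 × 30 + 4 − 2 = 1142 (labels ;00/;01 skipped at this minute). Total = 629370 + 10790 + 1142 = 641302.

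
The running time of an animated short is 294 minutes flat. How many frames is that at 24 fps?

294 min = 17640 s.
Frames = 17640 × 24 = 423360.

423360 frames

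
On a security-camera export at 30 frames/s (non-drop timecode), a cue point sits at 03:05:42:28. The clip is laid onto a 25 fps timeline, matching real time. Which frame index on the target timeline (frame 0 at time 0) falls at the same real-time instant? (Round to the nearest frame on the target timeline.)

frame 278573

Source frame index: (3×3600 + 5×60 + 42) × 30 + 28 = 334288.
Real time: 334288 / (30) = 167144/15 s.
Target frame: (167144/15) × (25) = 835720/3 ≈ 278573.333 → 278573.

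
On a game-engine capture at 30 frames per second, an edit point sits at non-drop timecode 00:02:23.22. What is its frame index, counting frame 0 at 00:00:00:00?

Total seconds to the label: (0 × 3600 + 2 × 60 + 23) = 143.
Frame index = 143 × 30 + 22 = 4312.

4312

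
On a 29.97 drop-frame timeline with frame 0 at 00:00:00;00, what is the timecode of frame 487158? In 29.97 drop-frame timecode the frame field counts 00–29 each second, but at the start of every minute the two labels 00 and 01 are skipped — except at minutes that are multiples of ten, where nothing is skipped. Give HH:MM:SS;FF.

04:30:54;24

Each 10-minute DF block holds 10 × 60 × 30 − 9 × 2 = 17982 frames. 487158 ÷ 17982 → 27 full blocks, remainder 1644.
Within the partial block the first minute is 1800 frames and each further minute 1798, so 0 further minute boundaries passed. Total skipped labels = 18 × 27 + 2 × 0 = 486.
Non-drop label index = 487158 + 486 = 487644; at 30 labels/s that is 04:30:54:24, i.e. DF 04:30:54;24.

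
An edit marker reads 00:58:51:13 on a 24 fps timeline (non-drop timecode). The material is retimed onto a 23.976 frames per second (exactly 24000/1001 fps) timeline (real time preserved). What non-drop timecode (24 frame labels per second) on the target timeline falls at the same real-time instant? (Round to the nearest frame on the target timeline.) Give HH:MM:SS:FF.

00:58:48:00

Source frame index: (0×3600 + 58×60 + 51) × 24 + 13 = 84757.
Real time: 84757 / (24) = 84757/24 s.
Target frame: (84757/24) × (24000/1001) = 84757000/1001 ≈ 84672.328 → 84672.
At 24 labels/s: frame 84672 → 00:58:48:00.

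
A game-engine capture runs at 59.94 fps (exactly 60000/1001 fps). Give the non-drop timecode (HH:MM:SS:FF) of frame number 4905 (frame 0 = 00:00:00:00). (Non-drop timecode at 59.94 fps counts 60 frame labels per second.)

00:01:21:45

4905 ÷ 60 = 81 full seconds, remainder 45 frames.
81 s = 0 h 1 min 21 s.
Timecode: 00:01:21:45.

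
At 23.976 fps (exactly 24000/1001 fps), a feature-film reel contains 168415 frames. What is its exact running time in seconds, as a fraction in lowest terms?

Running time = 168415 ÷ (24000/1001) = 168415 × 1001/24000 = 33716683/4800 s.

33716683/4800 seconds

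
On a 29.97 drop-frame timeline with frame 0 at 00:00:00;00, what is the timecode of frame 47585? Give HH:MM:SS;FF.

Ten DF minutes hold 17982 frames, so frame 47585 lies in block 2 (frames 35964–53945) with 11621 frames into that block.
The block's first minute is 1800 frames and the rest 1798 each; 11621 frames reaches minute 6, so 2 × 18 + 6 × 2 = 48 labels have been skipped so far.
Adding those back, label number 47585 + 48 = 47633 at 30 labels/s is 1587 s + 23 f = 0 h 26 min 27 s frame 23, i.e. 00:26:27;23.

00:26:27;23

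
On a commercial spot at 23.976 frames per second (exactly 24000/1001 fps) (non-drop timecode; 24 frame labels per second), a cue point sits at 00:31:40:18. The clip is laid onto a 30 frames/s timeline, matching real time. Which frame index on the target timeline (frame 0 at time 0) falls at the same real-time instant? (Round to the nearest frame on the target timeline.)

Source frame index: (0×3600 + 31×60 + 40) × 24 + 18 = 45618.
Real time: 45618 / (24000/1001) = 7610603/4000 s.
Target frame: (7610603/4000) × (30) = 22831809/400 ≈ 57079.522 → 57080.

frame 57080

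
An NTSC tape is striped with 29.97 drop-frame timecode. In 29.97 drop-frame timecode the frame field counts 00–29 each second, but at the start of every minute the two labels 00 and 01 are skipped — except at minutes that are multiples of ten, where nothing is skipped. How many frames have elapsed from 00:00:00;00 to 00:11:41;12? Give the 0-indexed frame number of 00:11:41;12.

As if non-drop at 30 labels/s: (0 × 3600 + 11 × 60 + 41) × 30 + 12 = 21042.
Minute boundaries passed: 11; those not divisible by 10: 11 − 1 = 10; dropped labels = 2 × 10 = 20.
Actual frame index = 21042 − 20 = 21022.

21022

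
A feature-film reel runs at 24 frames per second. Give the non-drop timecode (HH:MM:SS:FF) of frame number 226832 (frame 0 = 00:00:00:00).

02:37:31:08

226832 ÷ 24 = 9451 full seconds, remainder 8 frames.
9451 s = 2 h 37 min 31 s.
Timecode: 02:37:31:08.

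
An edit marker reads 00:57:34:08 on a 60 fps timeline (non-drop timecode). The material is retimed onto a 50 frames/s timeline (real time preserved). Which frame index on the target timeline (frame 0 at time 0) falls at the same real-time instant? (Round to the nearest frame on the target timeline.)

frame 172707

Source frame index: (0×3600 + 57×60 + 34) × 60 + 8 = 207248.
Real time: 207248 / (60) = 51812/15 s.
Target frame: (51812/15) × (50) = 518120/3 ≈ 172706.667 → 172707.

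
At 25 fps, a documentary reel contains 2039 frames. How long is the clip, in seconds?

Running time = 2039 / (25) = 81.56 s.

81.56 seconds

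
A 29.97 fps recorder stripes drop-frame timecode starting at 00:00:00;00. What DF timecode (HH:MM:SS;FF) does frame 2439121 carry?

22:36:25;13

Ten DF minutes hold 17982 frames, so frame 2439121 lies in block 135 (frames 2427570–2445551) with 11551 frames into that block.
The block's first minute is 1800 frames and the rest 1798 each; 11551 frames reaches minute 6, so 135 × 18 + 6 × 2 = 2442 labels have been skipped so far.
Adding those back, label number 2439121 + 2442 = 2441563 at 30 labels/s is 81385 s + 13 f = 22 h 36 min 25 s frame 13, i.e. 22:36:25;13.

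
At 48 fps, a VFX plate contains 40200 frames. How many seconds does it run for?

Running time = 40200 / (48) = 837.5 s.

837.5 seconds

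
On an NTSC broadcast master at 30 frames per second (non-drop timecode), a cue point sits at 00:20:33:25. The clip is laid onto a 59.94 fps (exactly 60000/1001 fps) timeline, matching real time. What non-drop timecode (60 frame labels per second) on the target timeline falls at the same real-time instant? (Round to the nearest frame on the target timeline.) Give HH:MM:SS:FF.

Source frame index: (0×3600 + 20×60 + 33) × 30 + 25 = 37015.
Real time: 37015 / (30) = 7403/6 s.
Target frame: (7403/6) × (60000/1001) = 6730000/91 ≈ 73956.044 → 73956.
At 60 labels/s: frame 73956 → 00:20:32:36.

00:20:32:36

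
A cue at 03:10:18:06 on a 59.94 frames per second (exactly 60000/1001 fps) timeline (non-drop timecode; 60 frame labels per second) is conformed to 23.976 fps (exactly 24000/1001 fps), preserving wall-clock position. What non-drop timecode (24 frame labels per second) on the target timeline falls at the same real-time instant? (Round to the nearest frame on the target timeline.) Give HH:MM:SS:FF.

03:10:18:02

Source frame index: (3×3600 + 10×60 + 18) × 60 + 6 = 685086.
Real time: 685086 / (60000/1001) = 114295181/10000 s.
Target frame: (114295181/10000) × (24000/1001) = 1370172/5 ≈ 274034.400 → 274034.
At 24 labels/s: frame 274034 → 03:10:18:02.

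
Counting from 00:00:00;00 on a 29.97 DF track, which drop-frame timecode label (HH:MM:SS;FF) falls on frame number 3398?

Each 10-minute DF block holds 10 × 60 × 30 − 9 × 2 = 17982 frames. 3398 ÷ 17982 → 0 full blocks, remainder 3398.
Within the partial block the first minute is 1800 frames and each further minute 1798, so 1 further minute boundary passed. Total skipped labels = 18 × 0 + 2 × 1 = 2.
Non-drop label index = 3398 + 2 = 3400; at 30 labels/s that is 00:01:53:10, i.e. DF 00:01:53;10.

00:01:53;10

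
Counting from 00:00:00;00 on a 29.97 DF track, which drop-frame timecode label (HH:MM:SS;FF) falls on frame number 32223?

00:17:55;05

Each 10-minute DF block holds 10 × 60 × 30 − 9 × 2 = 17982 frames. 32223 ÷ 17982 → 1 full block, remainder 14241.
Within the partial block the first minute is 1800 frames and each further minute 1798, so 7 further minute boundaries passed. Total skipped labels = 18 × 1 + 2 × 7 = 32.
Non-drop label index = 32223 + 32 = 32255; at 30 labels/s that is 00:17:55:05, i.e. DF 00:17:55;05.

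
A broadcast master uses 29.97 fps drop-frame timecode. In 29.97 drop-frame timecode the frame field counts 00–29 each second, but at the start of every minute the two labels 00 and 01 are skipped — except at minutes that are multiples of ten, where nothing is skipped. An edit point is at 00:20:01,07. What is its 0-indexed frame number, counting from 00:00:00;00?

As if non-drop at 30 labels/s: (0 × 3600 + 20 × 60 + 1) × 30 + 7 = 36037.
Minute boundaries passed: 20; those not divisible by 10: 20 − 2 = 18; dropped labels = 2 × 18 = 36.
Actual frame index = 36037 − 36 = 36001.

36001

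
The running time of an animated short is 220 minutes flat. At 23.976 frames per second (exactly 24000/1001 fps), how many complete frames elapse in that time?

220 min = 13200 s.
Frames = 13200 × 24000/1001 = 28800000/91 ≈ 316483.5165.
Complete frames: 316483.

316483 frames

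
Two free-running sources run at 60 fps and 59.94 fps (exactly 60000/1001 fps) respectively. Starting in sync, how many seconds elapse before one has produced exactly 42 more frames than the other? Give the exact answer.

The gap grows by |60000/1001 − 60| = 60/1001 frames per second.
Time for a 42-frame gap: 42 ÷ (60/1001) = 700.7 s.

700.7 seconds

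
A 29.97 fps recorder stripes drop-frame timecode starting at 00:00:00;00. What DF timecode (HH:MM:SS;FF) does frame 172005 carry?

01:35:39;07

Each 10-minute DF block holds 10 × 60 × 30 − 9 × 2 = 17982 frames. 172005 ÷ 17982 → 9 full blocks, remainder 10167.
Within the partial block the first minute is 1800 frames and each further minute 1798, so 5 further minute boundaries passed. Total skipped labels = 18 × 9 + 2 × 5 = 172.
Non-drop label index = 172005 + 172 = 172177; at 30 labels/s that is 01:35:39:07, i.e. DF 01:35:39;07.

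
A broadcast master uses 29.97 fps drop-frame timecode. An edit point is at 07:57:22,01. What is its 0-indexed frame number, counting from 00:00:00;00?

As if non-drop at 30 labels/s: (7 × 3600 + 57 × 60 + 22) × 30 + 1 = 859261.
Minute boundaries passed: 477; those not divisible by 10: 477 − 47 = 430; dropped labels = 2 × 430 = 860.
Actual frame index = 859261 − 860 = 858401.

858401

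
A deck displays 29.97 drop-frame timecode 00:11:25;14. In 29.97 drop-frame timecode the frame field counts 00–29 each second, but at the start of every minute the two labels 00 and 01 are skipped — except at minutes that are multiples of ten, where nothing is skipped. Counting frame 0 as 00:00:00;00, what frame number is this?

20544

Complete 10-minute blocks: 1, each 17982 frames → 17982.
Remaining 1 whole minute in the current block: 1800 + 0 × 1798 = 1800 frames.
Within the current minute: 25 × 30 + 14 − 2 = 762 (labels ;00/;01 skipped at this minute). Total = 17982 + 1800 + 762 = 20544.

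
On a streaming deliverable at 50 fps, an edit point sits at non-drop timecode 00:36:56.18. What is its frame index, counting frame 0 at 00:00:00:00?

Total seconds to the label: (0 × 3600 + 36 × 60 + 56) = 2216.
Frame index = 2216 × 50 + 18 = 110818.

frame 110818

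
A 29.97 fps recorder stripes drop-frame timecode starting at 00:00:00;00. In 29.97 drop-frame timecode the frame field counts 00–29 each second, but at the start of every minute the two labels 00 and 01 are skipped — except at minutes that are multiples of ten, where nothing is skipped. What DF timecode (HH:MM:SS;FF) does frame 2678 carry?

Each 10-minute DF block holds 10 × 60 × 30 − 9 × 2 = 17982 frames. 2678 ÷ 17982 → 0 full blocks, remainder 2678.
Within the partial block the first minute is 1800 frames and each further minute 1798, so 1 further minute boundary passed. Total skipped labels = 18 × 0 + 2 × 1 = 2.
Non-drop label index = 2678 + 2 = 2680; at 30 labels/s that is 00:01:29:10, i.e. DF 00:01:29;10.

00:01:29;10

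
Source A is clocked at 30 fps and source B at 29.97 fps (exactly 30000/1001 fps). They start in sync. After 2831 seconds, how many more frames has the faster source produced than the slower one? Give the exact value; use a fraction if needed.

84930/1001 frames

A emits 30 × 2831 = 84930 frames; B emits 30000/1001 × 2831 = 84930000/1001.
Difference = 84930/1001 frames (≈ 84.8452); B is behind A.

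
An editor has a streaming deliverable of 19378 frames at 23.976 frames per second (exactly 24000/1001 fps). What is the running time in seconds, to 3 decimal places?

808.224 seconds

Running time = 19378 × 1001/24000 = 9698689/12000 s ≈ 808.224 s.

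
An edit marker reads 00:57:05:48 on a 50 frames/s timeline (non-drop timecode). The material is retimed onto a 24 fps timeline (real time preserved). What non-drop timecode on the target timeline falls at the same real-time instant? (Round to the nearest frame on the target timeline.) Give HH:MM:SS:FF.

00:57:05:23

Source frame index: (0×3600 + 57×60 + 5) × 50 + 48 = 171298.
Real time: 171298 / (50) = 85649/25 s.
Target frame: (85649/25) × (24) = 2055576/25 ≈ 82223.040 → 82223.
At 24 labels/s: frame 82223 → 00:57:05:23.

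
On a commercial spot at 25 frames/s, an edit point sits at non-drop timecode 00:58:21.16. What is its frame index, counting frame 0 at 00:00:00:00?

Total seconds to the label: (0 × 3600 + 58 × 60 + 21) = 3501.
Frame index = 3501 × 25 + 16 = 87541.

87541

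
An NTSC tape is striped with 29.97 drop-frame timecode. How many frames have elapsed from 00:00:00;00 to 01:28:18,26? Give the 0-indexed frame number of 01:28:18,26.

158806

As if non-drop at 30 labels/s: (1 × 3600 + 28 × 60 + 18) × 30 + 26 = 158966.
Minute boundaries passed: 88; those not divisible by 10: 88 − 8 = 80; dropped labels = 2 × 80 = 160.
Actual frame index = 158966 − 160 = 158806.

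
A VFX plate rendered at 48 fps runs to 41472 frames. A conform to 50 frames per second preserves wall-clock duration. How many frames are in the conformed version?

43200 frames

Target frames = source frames × (target rate / source rate) = 41472 × (50)/(48) = 41472 × 25/24 = 43200.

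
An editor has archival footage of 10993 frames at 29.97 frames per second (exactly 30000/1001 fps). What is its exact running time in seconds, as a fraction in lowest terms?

11003993/30000 seconds

Running time = 10993 ÷ (30000/1001) = 10993 × 1001/30000 = 11003993/30000 s.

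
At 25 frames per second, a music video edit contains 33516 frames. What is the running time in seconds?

1340.64 seconds

Running time = 33516 / (25) = 1340.64 s.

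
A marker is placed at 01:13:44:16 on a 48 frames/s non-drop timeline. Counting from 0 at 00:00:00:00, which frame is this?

Total seconds to the label: (1 × 3600 + 13 × 60 + 44) = 4424.
Frame index = 4424 × 48 + 16 = 212368.

212368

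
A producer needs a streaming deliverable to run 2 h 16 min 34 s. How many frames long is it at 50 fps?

409700 frames

2 h 16 min 34 s = 8194 s.
Frames = 8194 × 50 = 409700.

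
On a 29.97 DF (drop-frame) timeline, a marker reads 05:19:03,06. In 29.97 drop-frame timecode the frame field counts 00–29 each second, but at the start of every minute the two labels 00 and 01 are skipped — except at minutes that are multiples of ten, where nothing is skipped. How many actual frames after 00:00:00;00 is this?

573720

Complete 10-minute blocks: 31, each 17982 frames → 557442.
Remaining 9 whole minutes in the current block: 1800 + 8 × 1798 = 16184 frames.
Within the current minute: 3 × 30 + 6 − 2 = 94 (labels ;00/;01 skipped at this minute). Total = 557442 + 16184 + 94 = 573720.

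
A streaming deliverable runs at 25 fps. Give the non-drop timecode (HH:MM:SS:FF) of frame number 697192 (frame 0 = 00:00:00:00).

07:44:47:17

697192 ÷ 25 = 27887 full seconds, remainder 17 frames.
27887 s = 7 h 44 min 47 s.
Timecode: 07:44:47:17.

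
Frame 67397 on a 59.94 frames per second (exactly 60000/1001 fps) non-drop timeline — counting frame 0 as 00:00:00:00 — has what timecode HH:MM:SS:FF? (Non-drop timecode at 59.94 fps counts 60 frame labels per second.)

67397 ÷ 60 = 1123 full seconds, remainder 17 frames.
1123 s = 0 h 18 min 43 s.
Timecode: 00:18:43:17.

00:18:43:17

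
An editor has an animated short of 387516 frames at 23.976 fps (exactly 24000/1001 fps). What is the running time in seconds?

Running time = 387516 / (24000/1001) = 16162.6465 s.

16162.6465 seconds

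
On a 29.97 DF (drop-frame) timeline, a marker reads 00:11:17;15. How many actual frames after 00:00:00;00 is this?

Complete 10-minute blocks: 1, each 17982 frames → 17982.
Remaining 1 whole minute in the current block: 1800 + 0 × 1798 = 1800 frames.
Within the current minute: 17 × 30 + 15 − 2 = 523 (labels ;00/;01 skipped at this minute). Total = 17982 + 1800 + 523 = 20305.

20305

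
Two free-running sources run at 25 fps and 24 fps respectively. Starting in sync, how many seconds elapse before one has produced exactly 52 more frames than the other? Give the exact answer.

52 seconds

The gap grows by |24 − 25| = 1 frame per second.
Time for a 52-frame gap: 52 ÷ (1) = 52 s.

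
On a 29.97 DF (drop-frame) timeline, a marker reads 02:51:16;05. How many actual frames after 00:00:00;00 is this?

307977

Complete 10-minute blocks: 17, each 17982 frames → 305694.
Remaining 1 whole minute in the current block: 1800 + 0 × 1798 = 1800 frames.
Within the current minute: 16 × 30 + 5 − 2 = 483 (labels ;00/;01 skipped at this minute). Total = 305694 + 1800 + 483 = 307977.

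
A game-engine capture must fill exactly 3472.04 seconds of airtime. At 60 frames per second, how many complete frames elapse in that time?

Frames = 3472.04 × 60 = 1041612/5 ≈ 208322.4000.
Complete frames: 208322.

208322 frames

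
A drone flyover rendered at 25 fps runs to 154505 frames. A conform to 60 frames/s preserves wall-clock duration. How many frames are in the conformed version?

370812 frames

Target frames = source frames × (target rate / source rate) = 154505 × (60)/(25) = 154505 × 12/5 = 370812.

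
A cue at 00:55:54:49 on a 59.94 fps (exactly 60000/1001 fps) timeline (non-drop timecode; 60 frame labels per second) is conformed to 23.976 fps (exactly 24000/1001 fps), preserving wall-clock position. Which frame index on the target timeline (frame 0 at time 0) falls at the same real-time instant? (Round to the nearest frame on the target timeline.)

Source frame index: (0×3600 + 55×60 + 54) × 60 + 49 = 201289.
Real time: 201289 / (60000/1001) = 201490289/60000 s.
Target frame: (201490289/60000) × (24000/1001) = 402578/5 ≈ 80515.600 → 80516.

frame 80516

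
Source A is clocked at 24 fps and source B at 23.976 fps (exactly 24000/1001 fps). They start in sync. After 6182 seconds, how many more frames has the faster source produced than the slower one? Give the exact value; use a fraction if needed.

A emits 24 × 6182 = 148368 frames; B emits 24000/1001 × 6182 = 13488000/91.
Difference = 13488/91 frames (≈ 148.2198); B is behind A.

13488/91 frames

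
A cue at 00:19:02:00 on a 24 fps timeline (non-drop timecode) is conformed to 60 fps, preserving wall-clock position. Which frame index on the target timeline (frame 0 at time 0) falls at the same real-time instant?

Source frame index: (0×3600 + 19×60 + 2) × 24 + 0 = 27408.
Real time: 27408 / (24) = 1142 s.
Target frame: (1142) × (60) = 68520.

frame 68520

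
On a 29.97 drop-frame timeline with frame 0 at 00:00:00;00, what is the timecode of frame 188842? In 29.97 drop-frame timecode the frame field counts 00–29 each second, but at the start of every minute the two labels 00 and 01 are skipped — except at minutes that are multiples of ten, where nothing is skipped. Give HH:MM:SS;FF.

01:45:01;02

Each 10-minute DF block holds 10 × 60 × 30 − 9 × 2 = 17982 frames. 188842 ÷ 17982 → 10 full blocks, remainder 9022.
Within the partial block the first minute is 1800 frames and each further minute 1798, so 5 further minute boundaries passed. Total skipped labels = 18 × 10 + 2 × 5 = 190.
Non-drop label index = 188842 + 190 = 189032; at 30 labels/s that is 01:45:01:02, i.e. DF 01:45:01;02.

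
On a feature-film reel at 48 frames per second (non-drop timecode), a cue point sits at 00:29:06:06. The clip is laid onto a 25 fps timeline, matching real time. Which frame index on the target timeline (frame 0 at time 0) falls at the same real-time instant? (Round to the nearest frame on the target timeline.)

frame 43653

Source frame index: (0×3600 + 29×60 + 6) × 48 + 6 = 83814.
Real time: 83814 / (48) = 13969/8 s.
Target frame: (13969/8) × (25) = 349225/8 ≈ 43653.125 → 43653.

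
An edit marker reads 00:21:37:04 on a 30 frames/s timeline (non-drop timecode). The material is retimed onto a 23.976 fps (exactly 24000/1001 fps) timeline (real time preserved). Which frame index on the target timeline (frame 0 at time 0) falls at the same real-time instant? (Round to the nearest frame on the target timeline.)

frame 31100

Source frame index: (0×3600 + 21×60 + 37) × 30 + 4 = 38914.
Real time: 38914 / (30) = 19457/15 s.
Target frame: (19457/15) × (24000/1001) = 31131200/1001 ≈ 31100.100 → 31100.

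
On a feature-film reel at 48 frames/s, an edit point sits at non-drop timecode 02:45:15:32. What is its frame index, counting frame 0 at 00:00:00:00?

475952

Total seconds to the label: (2 × 3600 + 45 × 60 + 15) = 9915.
Frame index = 9915 × 48 + 32 = 475952.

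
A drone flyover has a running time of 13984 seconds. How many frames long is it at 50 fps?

Frames = 13984 × 50 = 699200.

699200 frames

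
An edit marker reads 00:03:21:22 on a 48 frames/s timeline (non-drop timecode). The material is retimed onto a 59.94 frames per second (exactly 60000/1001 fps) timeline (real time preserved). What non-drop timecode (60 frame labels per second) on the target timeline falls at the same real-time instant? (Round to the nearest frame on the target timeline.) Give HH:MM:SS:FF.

Source frame index: (0×3600 + 3×60 + 21) × 48 + 22 = 9670.
Real time: 9670 / (48) = 4835/24 s.
Target frame: (4835/24) × (60000/1001) = 12087500/1001 ≈ 12075.425 → 12075.
At 60 labels/s: frame 12075 → 00:03:21:15.

00:03:21:15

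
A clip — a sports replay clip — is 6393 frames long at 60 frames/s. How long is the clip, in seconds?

106.55 seconds

Running time = 6393 / (60) = 106.55 s.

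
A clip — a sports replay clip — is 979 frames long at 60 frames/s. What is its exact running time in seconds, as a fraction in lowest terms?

979/60 seconds

Running time = 979 ÷ (60) = 979 × 1/60 = 979/60 s.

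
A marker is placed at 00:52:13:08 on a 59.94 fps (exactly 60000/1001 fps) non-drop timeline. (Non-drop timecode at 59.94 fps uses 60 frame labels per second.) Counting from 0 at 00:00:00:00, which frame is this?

frame 187988

Total seconds to the label: (0 × 3600 + 52 × 60 + 13) = 3133.
Frame index = 3133 × 60 + 8 = 187988.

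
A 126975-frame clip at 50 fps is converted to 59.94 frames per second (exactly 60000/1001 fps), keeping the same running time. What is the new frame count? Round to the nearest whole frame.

152218 frames

Frames at target rate = 126975 × (60000/1001) / (50) = 152370000/1001 ≈ 152217.782.
Nearest whole frame: 152218.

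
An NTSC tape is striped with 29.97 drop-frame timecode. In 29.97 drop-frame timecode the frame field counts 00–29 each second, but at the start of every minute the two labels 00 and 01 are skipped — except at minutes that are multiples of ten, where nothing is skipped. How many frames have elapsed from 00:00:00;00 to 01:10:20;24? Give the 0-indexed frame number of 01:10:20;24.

As if non-drop at 30 labels/s: (1 × 3600 + 10 × 60 + 20) × 30 + 24 = 126624.
Minute boundaries passed: 70; those not divisible by 10: 70 − 7 = 63; dropped labels = 2 × 63 = 126.
Actual frame index = 126624 − 126 = 126498.

126498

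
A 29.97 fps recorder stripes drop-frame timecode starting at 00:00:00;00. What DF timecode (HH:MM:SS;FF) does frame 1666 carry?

Each 10-minute DF block holds 10 × 60 × 30 − 9 × 2 = 17982 frames. 1666 ÷ 17982 → 0 full blocks, remainder 1666.
Within the partial block the first minute is 1800 frames and each further minute 1798, so 0 further minute boundaries passed. Total skipped labels = 18 × 0 + 2 × 0 = 0.
Non-drop label index = 1666 + 0 = 1666; at 30 labels/s that is 00:00:55:16, i.e. DF 00:00:55;16.

00:00:55;16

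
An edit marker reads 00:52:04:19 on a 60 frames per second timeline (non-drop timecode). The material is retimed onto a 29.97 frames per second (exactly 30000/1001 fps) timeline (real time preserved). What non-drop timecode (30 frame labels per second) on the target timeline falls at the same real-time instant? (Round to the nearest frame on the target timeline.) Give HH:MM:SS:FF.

Source frame index: (0×3600 + 52×60 + 4) × 60 + 19 = 187459.
Real time: 187459 / (60) = 187459/60 s.
Target frame: (187459/60) × (30000/1001) = 93729500/1001 ≈ 93635.864 → 93636.
At 30 labels/s: frame 93636 → 00:52:01:06.

00:52:01:06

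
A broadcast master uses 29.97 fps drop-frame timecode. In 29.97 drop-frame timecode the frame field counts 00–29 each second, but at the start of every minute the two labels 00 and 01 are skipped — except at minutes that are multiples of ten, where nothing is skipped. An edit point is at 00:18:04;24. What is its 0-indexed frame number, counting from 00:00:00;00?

32510

As if non-drop at 30 labels/s: (0 × 3600 + 18 × 60 + 4) × 30 + 24 = 32544.
Minute boundaries passed: 18; those not divisible by 10: 18 − 1 = 17; dropped labels = 2 × 17 = 34.
Actual frame index = 32544 − 34 = 32510.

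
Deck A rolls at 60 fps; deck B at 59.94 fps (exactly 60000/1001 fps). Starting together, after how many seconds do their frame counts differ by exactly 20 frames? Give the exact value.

The gap grows by |60000/1001 − 60| = 60/1001 frames per second.
Time for a 20-frame gap: 20 ÷ (60/1001) = 1001/3 s.

1001/3 seconds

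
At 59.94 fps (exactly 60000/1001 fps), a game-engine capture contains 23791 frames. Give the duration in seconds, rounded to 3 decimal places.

396.913 seconds

Running time = 23791 × 1001/60000 = 23814791/60000 s ≈ 396.913 s.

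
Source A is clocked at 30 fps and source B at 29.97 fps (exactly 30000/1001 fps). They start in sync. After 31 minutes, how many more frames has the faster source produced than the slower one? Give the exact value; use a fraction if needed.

55800/1001 frames

31 min = 1860 s.
A emits 30 × 1860 = 55800 frames; B emits 30000/1001 × 1860 = 55800000/1001.
Difference = 55800/1001 frames (≈ 55.7443); B is behind A.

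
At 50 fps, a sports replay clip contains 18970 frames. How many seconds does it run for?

379.4 seconds

Running time = 18970 / (50) = 379.4 s.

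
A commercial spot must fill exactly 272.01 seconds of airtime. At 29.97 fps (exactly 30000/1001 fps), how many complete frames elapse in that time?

8152 frames

Frames = 272.01 × 30000/1001 = 8160300/1001 ≈ 8152.1479.
Complete frames: 8152.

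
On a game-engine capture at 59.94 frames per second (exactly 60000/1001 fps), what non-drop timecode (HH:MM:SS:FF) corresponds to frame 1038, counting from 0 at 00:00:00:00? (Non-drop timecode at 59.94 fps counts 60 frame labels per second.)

1038 ÷ 60 = 17 full seconds, remainder 18 frames.
17 s = 0 h 0 min 17 s.
Timecode: 00:00:17:18.

00:00:17:18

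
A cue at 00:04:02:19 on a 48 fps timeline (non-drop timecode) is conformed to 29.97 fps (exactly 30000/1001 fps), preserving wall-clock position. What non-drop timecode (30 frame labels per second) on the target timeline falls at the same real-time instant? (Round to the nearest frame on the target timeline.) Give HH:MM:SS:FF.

00:04:02:05

Source frame index: (0×3600 + 4×60 + 2) × 48 + 19 = 11635.
Real time: 11635 / (48) = 11635/48 s.
Target frame: (11635/48) × (30000/1001) = 559375/77 ≈ 7264.610 → 7265.
At 30 labels/s: frame 7265 → 00:04:02:05.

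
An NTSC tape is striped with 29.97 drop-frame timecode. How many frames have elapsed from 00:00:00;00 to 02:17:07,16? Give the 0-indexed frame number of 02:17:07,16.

Complete 10-minute blocks: 13, each 17982 frames → 233766.
Remaining 7 whole minutes in the current block: 1800 + 6 × 1798 = 12588 frames.
Within the current minute: 7 × 30 + 16 − 2 = 224 (labels ;00/;01 skipped at this minute). Total = 233766 + 12588 + 224 = 246578.

246578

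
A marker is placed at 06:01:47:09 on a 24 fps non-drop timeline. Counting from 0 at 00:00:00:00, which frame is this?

520977

Total seconds to the label: (6 × 3600 + 1 × 60 + 47) = 21707.
Frame index = 21707 × 24 + 9 = 520977.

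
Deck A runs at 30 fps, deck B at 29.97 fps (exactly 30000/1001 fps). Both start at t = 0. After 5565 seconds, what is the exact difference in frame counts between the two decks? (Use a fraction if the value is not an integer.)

A emits 30 × 5565 = 166950 frames; B emits 30000/1001 × 5565 = 23850000/143.
Difference = 23850/143 frames (≈ 166.7832); B is behind A.

23850/143 frames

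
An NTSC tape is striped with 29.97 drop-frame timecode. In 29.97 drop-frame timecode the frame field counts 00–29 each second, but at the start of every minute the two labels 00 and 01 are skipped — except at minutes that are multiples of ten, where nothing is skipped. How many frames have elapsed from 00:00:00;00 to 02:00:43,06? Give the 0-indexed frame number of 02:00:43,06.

As if non-drop at 30 labels/s: (2 × 3600 + 0 × 60 + 43) × 30 + 6 = 217296.
Minute boundaries passed: 120; those not divisible by 10: 120 − 12 = 108; dropped labels = 2 × 108 = 216.
Actual frame index = 217296 − 216 = 217080.

217080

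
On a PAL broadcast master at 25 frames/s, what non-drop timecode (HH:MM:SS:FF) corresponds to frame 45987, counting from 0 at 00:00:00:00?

45987 ÷ 25 = 1839 full seconds, remainder 12 frames.
1839 s = 0 h 30 min 39 s.
Timecode: 00:30:39:12.

00:30:39:12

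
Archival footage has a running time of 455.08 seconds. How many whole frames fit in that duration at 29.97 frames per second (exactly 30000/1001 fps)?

13638 frames

Frames = 455.08 × 30000/1001 = 13652400/1001 ≈ 13638.7612.
Complete frames: 13638.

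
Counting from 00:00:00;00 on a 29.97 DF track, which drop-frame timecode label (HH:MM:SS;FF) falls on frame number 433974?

04:01:20;08

Each 10-minute DF block holds 10 × 60 × 30 − 9 × 2 = 17982 frames. 433974 ÷ 17982 → 24 full blocks, remainder 2406.
Within the partial block the first minute is 1800 frames and each further minute 1798, so 1 further minute boundary passed. Total skipped labels = 18 × 24 + 2 × 1 = 434.
Non-drop label index = 433974 + 434 = 434408; at 30 labels/s that is 04:01:20:08, i.e. DF 04:01:20;08.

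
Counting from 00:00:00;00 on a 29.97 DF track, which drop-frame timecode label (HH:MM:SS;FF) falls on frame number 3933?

Ten DF minutes hold 17982 frames, so frame 3933 lies in block 0 (frames 0–17981) with 3933 frames into that block.
The block's first minute is 1800 frames and the rest 1798 each; 3933 frames reaches minute 2, so 0 × 18 + 2 × 2 = 4 labels have been skipped so far.
Adding those back, label number 3933 + 4 = 3937 at 30 labels/s is 131 s + 7 f = 0 h 2 min 11 s frame 7, i.e. 00:02:11;07.

00:02:11;07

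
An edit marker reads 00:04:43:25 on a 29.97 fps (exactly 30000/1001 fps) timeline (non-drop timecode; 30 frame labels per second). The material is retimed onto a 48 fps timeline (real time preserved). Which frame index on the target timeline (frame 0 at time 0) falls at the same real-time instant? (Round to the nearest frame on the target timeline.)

Source frame index: (0×3600 + 4×60 + 43) × 30 + 25 = 8515.
Real time: 8515 / (30000/1001) = 1704703/6000 s.
Target frame: (1704703/6000) × (48) = 1704703/125 ≈ 13637.624 → 13638.

frame 13638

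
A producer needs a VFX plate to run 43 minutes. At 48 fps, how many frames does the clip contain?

43 min = 2580 s.
Frames = 2580 × 48 = 123840.

123840 frames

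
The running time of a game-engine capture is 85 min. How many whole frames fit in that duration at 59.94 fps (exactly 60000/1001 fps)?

305694 frames

85 min = 5100 s.
Frames = 5100 × 60000/1001 = 306000000/1001 ≈ 305694.3057.
Complete frames: 305694.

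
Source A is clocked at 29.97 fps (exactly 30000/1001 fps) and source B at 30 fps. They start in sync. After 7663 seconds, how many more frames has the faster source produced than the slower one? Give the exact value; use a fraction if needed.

229890/1001 frames

A emits 30000/1001 × 7663 = 229890000/1001 frames; B emits 30 × 7663 = 229890.
Difference = 229890/1001 frames (≈ 229.6603); B is ahead of A.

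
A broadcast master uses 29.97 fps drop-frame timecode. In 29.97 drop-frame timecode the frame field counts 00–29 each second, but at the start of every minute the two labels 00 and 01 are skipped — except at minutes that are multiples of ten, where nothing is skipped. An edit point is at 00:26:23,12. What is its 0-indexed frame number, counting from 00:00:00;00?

47454

As if non-drop at 30 labels/s: (0 × 3600 + 26 × 60 + 23) × 30 + 12 = 47502.
Minute boundaries passed: 26; those not divisible by 10: 26 − 2 = 24; dropped labels = 2 × 24 = 48.
Actual frame index = 47502 − 48 = 47454.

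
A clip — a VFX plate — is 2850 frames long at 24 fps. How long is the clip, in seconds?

Running time = 2850 / (24) = 118.75 s.

118.75 seconds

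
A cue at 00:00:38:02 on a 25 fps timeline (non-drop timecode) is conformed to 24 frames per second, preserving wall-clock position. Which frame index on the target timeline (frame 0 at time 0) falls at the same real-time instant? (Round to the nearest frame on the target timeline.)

Source frame index: (0×3600 + 0×60 + 38) × 25 + 2 = 952.
Real time: 952 / (25) = 952/25 s.
Target frame: (952/25) × (24) = 22848/25 ≈ 913.920 → 914.

frame 914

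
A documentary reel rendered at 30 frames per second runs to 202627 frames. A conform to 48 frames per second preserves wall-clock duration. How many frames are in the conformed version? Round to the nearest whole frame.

Frames at target rate = 202627 × (48) / (30) = 1621016/5 ≈ 324203.200.
Nearest whole frame: 324203.

324203 frames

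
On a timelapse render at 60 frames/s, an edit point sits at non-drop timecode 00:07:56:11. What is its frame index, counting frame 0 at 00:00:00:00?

frame 28571

Total seconds to the label: (0 × 3600 + 7 × 60 + 56) = 476.
Frame index = 476 × 60 + 11 = 28571.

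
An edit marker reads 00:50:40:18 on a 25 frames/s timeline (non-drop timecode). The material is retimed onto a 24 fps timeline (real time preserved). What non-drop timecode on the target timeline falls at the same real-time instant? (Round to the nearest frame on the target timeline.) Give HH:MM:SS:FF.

Source frame index: (0×3600 + 50×60 + 40) × 25 + 18 = 76018.
Real time: 76018 / (25) = 76018/25 s.
Target frame: (76018/25) × (24) = 1824432/25 ≈ 72977.280 → 72977.
At 24 labels/s: frame 72977 → 00:50:40:17.

00:50:40:17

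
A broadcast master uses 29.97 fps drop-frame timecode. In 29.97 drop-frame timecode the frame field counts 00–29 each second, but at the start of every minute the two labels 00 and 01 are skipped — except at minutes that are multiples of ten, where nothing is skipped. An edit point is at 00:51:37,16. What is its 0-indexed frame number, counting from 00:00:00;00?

92834

Complete 10-minute blocks: 5, each 17982 frames → 89910.
Remaining 1 whole minute in the current block: 1800 + 0 × 1798 = 1800 frames.
Within the current minute: 37 × 30 + 16 − 2 = 1124 (labels ;00/;01 skipped at this minute). Total = 89910 + 1800 + 1124 = 92834.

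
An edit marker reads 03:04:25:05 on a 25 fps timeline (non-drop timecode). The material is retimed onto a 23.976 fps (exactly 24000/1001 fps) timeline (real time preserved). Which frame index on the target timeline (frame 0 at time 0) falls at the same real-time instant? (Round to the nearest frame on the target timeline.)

Source frame index: (3×3600 + 4×60 + 25) × 25 + 5 = 276630.
Real time: 276630 / (25) = 55326/5 s.
Target frame: (55326/5) × (24000/1001) = 265564800/1001 ≈ 265299.500 → 265300.

frame 265300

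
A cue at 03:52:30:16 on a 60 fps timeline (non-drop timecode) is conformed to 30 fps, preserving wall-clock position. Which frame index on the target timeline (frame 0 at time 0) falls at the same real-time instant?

frame 418508

Source frame index: (3×3600 + 52×60 + 30) × 60 + 16 = 837016.
Real time: 837016 / (60) = 209254/15 s.
Target frame: (209254/15) × (30) = 418508.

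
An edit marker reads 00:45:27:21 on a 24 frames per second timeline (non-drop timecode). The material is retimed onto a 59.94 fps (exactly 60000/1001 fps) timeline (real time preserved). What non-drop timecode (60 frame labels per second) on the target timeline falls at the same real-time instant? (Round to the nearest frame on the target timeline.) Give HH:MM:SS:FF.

00:45:25:09

Source frame index: (0×3600 + 45×60 + 27) × 24 + 21 = 65469.
Real time: 65469 / (24) = 21823/8 s.
Target frame: (21823/8) × (60000/1001) = 163672500/1001 ≈ 163508.991 → 163509.
At 60 labels/s: frame 163509 → 00:45:25:09.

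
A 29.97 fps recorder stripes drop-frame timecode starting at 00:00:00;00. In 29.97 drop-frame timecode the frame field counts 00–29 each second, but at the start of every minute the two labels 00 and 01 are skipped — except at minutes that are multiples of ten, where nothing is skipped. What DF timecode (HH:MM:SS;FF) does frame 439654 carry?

04:04:29;24

Ten DF minutes hold 17982 frames, so frame 439654 lies in block 24 (frames 431568–449549) with 8086 frames into that block.
The block's first minute is 1800 frames and the rest 1798 each; 8086 frames reaches minute 4, so 24 × 18 + 4 × 2 = 440 labels have been skipped so far.
Adding those back, label number 439654 + 440 = 440094 at 30 labels/s is 14669 s + 24 f = 4 h 4 min 29 s frame 24, i.e. 04:04:29;24.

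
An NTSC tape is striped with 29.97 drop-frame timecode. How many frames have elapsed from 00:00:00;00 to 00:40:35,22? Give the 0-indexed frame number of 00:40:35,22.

Complete 10-minute blocks: 4, each 17982 frames → 71928.
Remaining 0 whole minutes in the current block: 0 frames.
Within the current minute: 35 × 30 + 22 = 1072. Total = 71928 + 0 + 1072 = 73000.

73000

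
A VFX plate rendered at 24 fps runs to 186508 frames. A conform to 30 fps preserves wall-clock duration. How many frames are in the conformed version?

Target frames = source frames × (target rate / source rate) = 186508 × (30)/(24) = 186508 × 5/4 = 233135.

233135 frames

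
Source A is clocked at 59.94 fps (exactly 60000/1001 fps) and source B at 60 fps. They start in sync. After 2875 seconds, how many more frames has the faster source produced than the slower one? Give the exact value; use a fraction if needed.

172500/1001 frames

A emits 60000/1001 × 2875 = 172500000/1001 frames; B emits 60 × 2875 = 172500.
Difference = 172500/1001 frames (≈ 172.3277); B is ahead of A.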